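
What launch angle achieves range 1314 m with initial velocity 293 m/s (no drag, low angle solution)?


sin(2*theta) = R*g/v0^2 = 1314*9.81/293^2 = 0.150151, theta = arcsin(0.150151)/2 = 4.318°

4.318 degrees


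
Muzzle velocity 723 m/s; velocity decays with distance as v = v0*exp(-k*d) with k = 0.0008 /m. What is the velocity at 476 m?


v = v0*exp(-k*d) = 723*exp(-0.0008*476) = 494 m/s

494 m/s


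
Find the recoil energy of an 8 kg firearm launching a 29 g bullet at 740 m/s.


v_r = m_p*v_p/m_gun = 0.029*740/8 = 2.6825 m/s, E_r = 0.5*m_gun*v_r^2 = 0.5*8*2.6825^2 = 28.78 J

28.78 J


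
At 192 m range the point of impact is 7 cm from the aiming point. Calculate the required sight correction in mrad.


1 mrad subtends 1 cm per 10 m of range, so adj = error_cm / (dist_m / 10) = 7 / (192/10) = 0.3646 mrad

0.3646 mrad


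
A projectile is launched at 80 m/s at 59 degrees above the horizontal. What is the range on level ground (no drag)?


R = v0^2 * sin(2*theta) / g = 80^2 * sin(2*59°) / 9.81 = 576 m

576 m


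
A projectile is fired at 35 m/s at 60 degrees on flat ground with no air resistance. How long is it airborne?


T = 2*v0*sin(theta)/g = 2*35*sin(60°)/9.81 = 6.18 s

6.18 s


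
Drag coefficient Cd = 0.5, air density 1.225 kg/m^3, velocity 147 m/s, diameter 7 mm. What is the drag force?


A = pi*(d/2)^2 = pi*(7/2000)^2 = 3.84845e-05 m^2
Fd = 0.5*Cd*rho*A*v^2 = 0.5*0.5*1.225*3.84845e-05*147^2 = 0.2547 N

0.2547 N


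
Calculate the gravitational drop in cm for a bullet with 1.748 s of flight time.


drop = 0.5*g*t^2 = 0.5*9.81*1.748^2 = 14.9872 m ≈ 1499 cm

1499 cm


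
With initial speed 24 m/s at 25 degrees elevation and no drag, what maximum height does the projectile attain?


H = (v0*sin(theta))^2 / (2g) = (24*sin(25°))^2 / (2*9.81) = 5.243 m

5.243 m


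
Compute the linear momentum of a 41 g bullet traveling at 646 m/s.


p = m*v = 0.041*646 = 26.49 kg·m/s

26.49 kg·m/s


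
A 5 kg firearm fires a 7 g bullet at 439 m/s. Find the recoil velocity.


v_recoil = m_p * v_p / m_gun = 0.007 * 439 / 5 = 0.6146 m/s

0.6146 m/s


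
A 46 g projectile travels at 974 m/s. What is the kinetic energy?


E = 0.5*m*v^2 = 0.5*0.046*974^2 = 21820 J

21820 J


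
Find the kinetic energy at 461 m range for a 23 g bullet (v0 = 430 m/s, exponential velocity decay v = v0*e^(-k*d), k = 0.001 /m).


v = v0*exp(-k*d) = 430*exp(-0.001*461) = 271.181 m/s
E = 0.5*m*v^2 = 0.5*0.023*271.181^2 = 845.7 J

845.7 J


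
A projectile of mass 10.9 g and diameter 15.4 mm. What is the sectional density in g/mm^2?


SD = m/d^2 = 10.9/15.4^2 = 0.04596 g/mm^2

0.04596 g/mm^2


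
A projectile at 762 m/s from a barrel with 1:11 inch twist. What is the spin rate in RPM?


twist_m = 11*0.0254 = 0.2794 m
spin = v/twist = 762/0.2794 = 2727.273 rev/s
RPM = spin*60 = 2727.273*60 ≈ 163636 RPM

163636 RPM


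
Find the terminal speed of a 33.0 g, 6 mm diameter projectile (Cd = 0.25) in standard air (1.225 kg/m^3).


A = pi*(d/2)^2 = pi*(6/2000)^2 = 2.82743e-05 m^2
vt = sqrt(2mg/(Cd*rho*A)) = sqrt(2*0.033*9.81/(0.25 * 1.225 * 2.82743e-05)) = 273.4 m/s

273.4 m/s


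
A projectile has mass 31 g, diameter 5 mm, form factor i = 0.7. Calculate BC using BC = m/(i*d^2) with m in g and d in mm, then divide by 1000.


BC = m/(i*d^2*1000) = 31/(0.7 * 5^2 * 1000) = 0.001771

0.001771


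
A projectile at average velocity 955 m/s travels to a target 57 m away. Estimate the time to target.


t = d/v = 57/955 = 0.05969 s

0.05969 s


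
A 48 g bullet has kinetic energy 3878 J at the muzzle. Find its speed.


v = sqrt(2*E/m) = sqrt(2*3878/0.048) = 402 m/s

402 m/s


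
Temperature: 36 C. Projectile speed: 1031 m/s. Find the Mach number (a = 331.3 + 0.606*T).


a = 331.3 + 0.606*(36) = 353.116 m/s
M = v/a = 1031/353.116 = 2.92

2.92


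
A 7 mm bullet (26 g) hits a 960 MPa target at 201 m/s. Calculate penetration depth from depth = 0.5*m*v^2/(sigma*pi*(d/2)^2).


A = pi*(d/2)^2 = pi*(7/2)^2 = 38.4845 mm^2
E = 0.5*m*v^2 = 0.5*0.026*201^2 = 525.213 J
depth = E/(sigma*A) = 525.213 J / (960 MPa * 38.4845 mm^2) = 525.213/(960 * 38.4845) m = 0.014216 m ≈ 14.22 mm

14.22 mm


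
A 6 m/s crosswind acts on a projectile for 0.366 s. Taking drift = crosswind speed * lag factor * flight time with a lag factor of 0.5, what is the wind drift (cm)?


drift = v_wind * lag * t = 6 * 0.5 * 0.366 = 1.098 m ≈ 109.8 cm

109.8 cm


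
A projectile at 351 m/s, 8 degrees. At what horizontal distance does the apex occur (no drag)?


R = v0^2*sin(2*theta)/g = 351^2*sin(2*8°)/9.81 = 3461.65 m
apex_dist = R/2 = 3461.65/2 = 1731 m

1731 m


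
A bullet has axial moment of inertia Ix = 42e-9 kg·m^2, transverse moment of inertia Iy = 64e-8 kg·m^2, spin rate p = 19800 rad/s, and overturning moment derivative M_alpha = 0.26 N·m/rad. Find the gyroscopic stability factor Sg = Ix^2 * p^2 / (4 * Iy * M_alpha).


Sg = Ix^2 * p^2 / (4 * Iy * M_alpha) = (42e-9)^2 * 19800^2 / (4 * 64e-8 * 0.26) = 1.039

1.039


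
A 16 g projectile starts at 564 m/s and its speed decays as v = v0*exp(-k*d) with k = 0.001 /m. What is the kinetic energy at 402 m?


v = v0*exp(-k*d) = 564*exp(-0.001*402) = 377.305 m/s
E = 0.5*m*v^2 = 0.5*0.016*377.305^2 = 1139 J

1139 J


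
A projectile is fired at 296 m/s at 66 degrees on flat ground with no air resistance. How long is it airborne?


T = 2*v0*sin(theta)/g = 2*296*sin(66°)/9.81 = 55.13 s

55.13 s


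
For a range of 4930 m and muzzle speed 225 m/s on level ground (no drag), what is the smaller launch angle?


sin(2*theta) = R*g/v0^2 = 4930*9.81/225^2 = 0.955324, theta = arcsin(0.955324)/2 = 36.4°

36.4 degrees


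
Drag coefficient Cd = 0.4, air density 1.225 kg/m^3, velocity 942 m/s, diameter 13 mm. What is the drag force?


A = pi*(d/2)^2 = pi*(13/2000)^2 = 1.32732e-04 m^2
Fd = 0.5*Cd*rho*A*v^2 = 0.5*0.4*1.225*1.32732e-04*942^2 = 28.86 N

28.86 N


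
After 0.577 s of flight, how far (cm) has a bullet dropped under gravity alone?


drop = 0.5*g*t^2 = 0.5*9.81*0.577^2 = 1.63302 m ≈ 163.3 cm

163.3 cm


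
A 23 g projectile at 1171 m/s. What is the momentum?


p = m*v = 0.023*1171 = 26.93 kg·m/s

26.93 kg·m/s


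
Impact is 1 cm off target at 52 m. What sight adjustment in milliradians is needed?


1 mrad subtends 1 cm per 10 m of range, so adj = error_cm / (dist_m / 10) = 1 / (52/10) = 0.1923 mrad

0.1923 mrad


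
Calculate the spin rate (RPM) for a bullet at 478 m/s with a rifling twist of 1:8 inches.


twist_m = 8*0.0254 = 0.2032 m
spin = v/twist = 478/0.2032 = 2352.362 rev/s
RPM = spin*60 = 2352.362*60 ≈ 141142 RPM

141142 RPM


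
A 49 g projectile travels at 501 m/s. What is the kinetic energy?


E = 0.5*m*v^2 = 0.5*0.049*501^2 = 6150 J

6150 J


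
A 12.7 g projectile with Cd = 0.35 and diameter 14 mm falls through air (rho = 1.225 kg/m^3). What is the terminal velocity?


A = pi*(d/2)^2 = pi*(14/2000)^2 = 1.53938e-04 m^2
vt = sqrt(2mg/(Cd*rho*A)) = sqrt(2*0.0127*9.81/(0.35 * 1.225 * 1.53938e-04)) = 61.44 m/s

61.44 m/s


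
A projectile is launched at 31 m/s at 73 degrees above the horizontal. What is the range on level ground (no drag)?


R = v0^2 * sin(2*theta) / g = 31^2 * sin(2*73°) / 9.81 = 54.78 m

54.78 m


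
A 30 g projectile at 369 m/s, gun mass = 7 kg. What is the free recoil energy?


v_r = m_p*v_p/m_gun = 0.03*369/7 = 1.58143 m/s, E_r = 0.5*m_gun*v_r^2 = 0.5*7*1.58143^2 = 8.753 J

8.753 J


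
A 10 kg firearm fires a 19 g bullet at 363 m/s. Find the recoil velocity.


v_recoil = m_p * v_p / m_gun = 0.019 * 363 / 10 = 0.6897 m/s

0.6897 m/s


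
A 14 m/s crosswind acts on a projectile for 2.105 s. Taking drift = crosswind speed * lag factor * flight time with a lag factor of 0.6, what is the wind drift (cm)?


drift = v_wind * lag * t = 14 * 0.6 * 2.105 = 17.682 m ≈ 1768 cm

1768 cm


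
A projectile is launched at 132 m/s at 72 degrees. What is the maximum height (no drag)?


H = (v0*sin(theta))^2 / (2g) = (132*sin(72°))^2 / (2*9.81) = 803.3 m

803.3 m


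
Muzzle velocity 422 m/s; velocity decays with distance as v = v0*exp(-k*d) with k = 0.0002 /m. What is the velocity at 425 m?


v = v0*exp(-k*d) = 422*exp(-0.0002*425) = 387.6 m/s

387.6 m/s


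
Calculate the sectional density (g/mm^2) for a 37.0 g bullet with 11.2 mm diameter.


SD = m/d^2 = 37.0/11.2^2 = 0.295 g/mm^2

0.295 g/mm^2


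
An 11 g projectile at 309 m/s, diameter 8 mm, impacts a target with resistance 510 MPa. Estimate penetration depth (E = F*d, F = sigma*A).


A = pi*(d/2)^2 = pi*(8/2)^2 = 50.2655 mm^2
E = 0.5*m*v^2 = 0.5*0.011*309^2 = 525.145 J
depth = E/(sigma*A) = 525.145 J / (510 MPa * 50.2655 mm^2) = 525.145/(510 * 50.2655) m = 0.0204852 m ≈ 20.49 mm

20.49 mm


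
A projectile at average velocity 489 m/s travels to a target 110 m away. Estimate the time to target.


t = d/v = 110/489 = 0.2249 s

0.2249 s


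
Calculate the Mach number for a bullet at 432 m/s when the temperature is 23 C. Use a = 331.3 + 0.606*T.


a = 331.3 + 0.606*(23) = 345.238 m/s
M = v/a = 432/345.238 = 1.251

1.251


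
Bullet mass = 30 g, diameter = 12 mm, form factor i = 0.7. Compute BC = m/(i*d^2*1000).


BC = m/(i*d^2*1000) = 30/(0.7 * 12^2 * 1000) = 0.0002976

0.0002976


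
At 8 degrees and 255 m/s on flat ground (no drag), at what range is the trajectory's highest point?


R = v0^2*sin(2*theta)/g = 255^2*sin(2*8°)/9.81 = 1827.05 m
apex_dist = R/2 = 1827.05/2 = 913.5 m

913.5 m


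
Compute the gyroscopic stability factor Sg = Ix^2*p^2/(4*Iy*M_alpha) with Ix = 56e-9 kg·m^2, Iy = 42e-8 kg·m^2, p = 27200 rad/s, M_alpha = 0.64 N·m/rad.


Sg = Ix^2 * p^2 / (4 * Iy * M_alpha) = (56e-9)^2 * 27200^2 / (4 * 42e-8 * 0.64) = 2.158

2.158


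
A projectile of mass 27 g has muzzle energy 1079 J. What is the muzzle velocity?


v = sqrt(2*E/m) = sqrt(2*1079/0.027) = 282.7 m/s

282.7 m/s


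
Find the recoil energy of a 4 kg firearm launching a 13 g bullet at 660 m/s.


v_r = m_p*v_p/m_gun = 0.013*660/4 = 2.145 m/s, E_r = 0.5*m_gun*v_r^2 = 0.5*4*2.145^2 = 9.202 J

9.202 J


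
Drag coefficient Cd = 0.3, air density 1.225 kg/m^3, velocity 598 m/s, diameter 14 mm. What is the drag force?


A = pi*(d/2)^2 = pi*(14/2000)^2 = 1.53938e-04 m^2
Fd = 0.5*Cd*rho*A*v^2 = 0.5*0.3*1.225*1.53938e-04*598^2 = 10.12 N

10.12 N


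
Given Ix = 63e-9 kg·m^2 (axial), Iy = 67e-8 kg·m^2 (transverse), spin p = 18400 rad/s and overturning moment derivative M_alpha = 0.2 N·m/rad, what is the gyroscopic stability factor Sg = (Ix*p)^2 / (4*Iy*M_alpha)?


Sg = Ix^2 * p^2 / (4 * Iy * M_alpha) = (63e-9)^2 * 18400^2 / (4 * 67e-8 * 0.2) = 2.507

2.507


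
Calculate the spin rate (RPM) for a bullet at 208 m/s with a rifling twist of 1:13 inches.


twist_m = 13*0.0254 = 0.3302 m
spin = v/twist = 208/0.3302 = 629.9213 rev/s
RPM = spin*60 = 629.9213*60 ≈ 37795 RPM

37795 RPM


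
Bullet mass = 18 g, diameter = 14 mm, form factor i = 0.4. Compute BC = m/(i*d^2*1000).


BC = m/(i*d^2*1000) = 18/(0.4 * 14^2 * 1000) = 0.0002296

0.0002296


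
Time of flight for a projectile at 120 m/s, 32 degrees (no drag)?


T = 2*v0*sin(theta)/g = 2*120*sin(32°)/9.81 = 12.96 s

12.96 s


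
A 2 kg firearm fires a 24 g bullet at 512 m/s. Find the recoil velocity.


v_recoil = m_p * v_p / m_gun = 0.024 * 512 / 2 = 6.144 m/s

6.144 m/s


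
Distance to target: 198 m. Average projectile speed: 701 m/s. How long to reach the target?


t = d/v = 198/701 = 0.2825 s

0.2825 s


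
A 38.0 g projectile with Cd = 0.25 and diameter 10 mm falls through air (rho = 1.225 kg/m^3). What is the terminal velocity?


A = pi*(d/2)^2 = pi*(10/2000)^2 = 7.85398e-05 m^2
vt = sqrt(2mg/(Cd*rho*A)) = sqrt(2*0.038*9.81/(0.25 * 1.225 * 7.85398e-05)) = 176.1 m/s

176.1 m/s


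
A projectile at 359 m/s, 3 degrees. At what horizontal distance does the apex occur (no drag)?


R = v0^2*sin(2*theta)/g = 359^2*sin(2*3°)/9.81 = 1373.27 m
apex_dist = R/2 = 1373.27/2 = 686.6 m

686.6 m


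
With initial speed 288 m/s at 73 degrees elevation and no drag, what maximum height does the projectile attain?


H = (v0*sin(theta))^2 / (2g) = (288*sin(73°))^2 / (2*9.81) = 3866 m

3866 m


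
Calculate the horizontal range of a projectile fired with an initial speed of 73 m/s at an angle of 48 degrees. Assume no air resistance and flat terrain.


R = v0^2 * sin(2*theta) / g = 73^2 * sin(2*48°) / 9.81 = 540.2 m

540.2 m


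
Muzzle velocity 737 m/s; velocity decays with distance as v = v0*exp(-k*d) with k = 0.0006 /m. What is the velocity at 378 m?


v = v0*exp(-k*d) = 737*exp(-0.0006*378) = 587.4 m/s

587.4 m/s


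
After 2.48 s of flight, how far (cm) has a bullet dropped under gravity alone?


drop = 0.5*g*t^2 = 0.5*9.81*2.48^2 = 30.1677 m ≈ 3017 cm

3017 cm


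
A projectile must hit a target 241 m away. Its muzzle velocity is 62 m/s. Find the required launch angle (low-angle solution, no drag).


sin(2*theta) = R*g/v0^2 = 241*9.81/62^2 = 0.615039, theta = arcsin(0.615039)/2 = 18.98°

18.98 degrees


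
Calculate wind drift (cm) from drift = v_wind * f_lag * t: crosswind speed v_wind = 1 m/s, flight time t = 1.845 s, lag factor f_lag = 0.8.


drift = v_wind * lag * t = 1 * 0.8 * 1.845 = 1.476 m ≈ 147.6 cm

147.6 cm


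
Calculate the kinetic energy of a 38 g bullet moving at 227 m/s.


E = 0.5*m*v^2 = 0.5*0.038*227^2 = 979.1 J

979.1 J


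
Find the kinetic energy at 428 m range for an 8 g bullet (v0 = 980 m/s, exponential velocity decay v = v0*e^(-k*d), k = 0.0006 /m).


v = v0*exp(-k*d) = 980*exp(-0.0006*428) = 758.052 m/s
E = 0.5*m*v^2 = 0.5*0.008*758.052^2 = 2299 J

2299 J


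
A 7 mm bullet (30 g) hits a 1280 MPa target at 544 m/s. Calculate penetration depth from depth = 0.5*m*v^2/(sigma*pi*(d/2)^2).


A = pi*(d/2)^2 = pi*(7/2)^2 = 38.4845 mm^2
E = 0.5*m*v^2 = 0.5*0.03*544^2 = 4439.04 J
depth = E/(sigma*A) = 4439.04 J / (1280 MPa * 38.4845 mm^2) = 4439.04/(1280 * 38.4845) m = 0.0901142 m ≈ 90.11 mm

90.11 mm


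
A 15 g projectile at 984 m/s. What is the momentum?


p = m*v = 0.015*984 = 14.76 kg·m/s

14.76 kg·m/s


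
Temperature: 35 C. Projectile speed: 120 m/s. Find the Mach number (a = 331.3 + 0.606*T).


a = 331.3 + 0.606*(35) = 352.51 m/s
M = v/a = 120/352.51 = 0.3404

0.3404


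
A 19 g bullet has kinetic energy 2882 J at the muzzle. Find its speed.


v = sqrt(2*E/m) = sqrt(2*2882/0.019) = 550.8 m/s

550.8 m/s


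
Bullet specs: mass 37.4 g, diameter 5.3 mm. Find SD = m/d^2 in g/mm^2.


SD = m/d^2 = 37.4/5.3^2 = 1.331 g/mm^2

1.331 g/mm^2


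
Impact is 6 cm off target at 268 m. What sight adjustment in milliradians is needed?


1 mrad subtends 1 cm per 10 m of range, so adj = error_cm / (dist_m / 10) = 6 / (268/10) = 0.2239 mrad

0.2239 mrad


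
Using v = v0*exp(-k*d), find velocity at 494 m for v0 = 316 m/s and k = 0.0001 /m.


v = v0*exp(-k*d) = 316*exp(-0.0001*494) = 300.8 m/s

300.8 m/s


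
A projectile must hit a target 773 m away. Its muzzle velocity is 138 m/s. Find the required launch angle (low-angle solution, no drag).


sin(2*theta) = R*g/v0^2 = 773*9.81/138^2 = 0.39819, theta = arcsin(0.39819)/2 = 11.73°

11.73 degrees


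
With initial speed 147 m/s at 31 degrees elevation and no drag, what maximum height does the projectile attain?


H = (v0*sin(theta))^2 / (2g) = (147*sin(31°))^2 / (2*9.81) = 292.2 m

292.2 m


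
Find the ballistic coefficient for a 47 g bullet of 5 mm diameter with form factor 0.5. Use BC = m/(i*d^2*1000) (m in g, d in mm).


BC = m/(i*d^2*1000) = 47/(0.5 * 5^2 * 1000) = 0.00376

0.00376


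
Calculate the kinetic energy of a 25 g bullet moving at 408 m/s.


E = 0.5*m*v^2 = 0.5*0.025*408^2 = 2081 J

2081 J


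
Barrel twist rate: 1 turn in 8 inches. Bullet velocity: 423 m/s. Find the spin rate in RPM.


twist_m = 8*0.0254 = 0.2032 m
spin = v/twist = 423/0.2032 = 2081.693 rev/s
RPM = spin*60 = 2081.693*60 ≈ 124902 RPM

124902 RPM


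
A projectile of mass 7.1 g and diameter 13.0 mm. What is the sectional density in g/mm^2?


SD = m/d^2 = 7.1/13.0^2 = 0.04201 g/mm^2

0.04201 g/mm^2


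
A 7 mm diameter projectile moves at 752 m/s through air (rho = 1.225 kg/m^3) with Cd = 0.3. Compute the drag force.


A = pi*(d/2)^2 = pi*(7/2000)^2 = 3.84845e-05 m^2
Fd = 0.5*Cd*rho*A*v^2 = 0.5*0.3*1.225*3.84845e-05*752^2 = 3.999 N

3.999 N


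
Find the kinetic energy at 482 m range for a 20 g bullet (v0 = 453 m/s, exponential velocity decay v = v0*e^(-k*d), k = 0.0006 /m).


v = v0*exp(-k*d) = 453*exp(-0.0006*482) = 339.235 m/s
E = 0.5*m*v^2 = 0.5*0.02*339.235^2 = 1151 J

1151 J


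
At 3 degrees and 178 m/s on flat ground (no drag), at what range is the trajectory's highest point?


R = v0^2*sin(2*theta)/g = 178^2*sin(2*3°)/9.81 = 337.602 m
apex_dist = R/2 = 337.602/2 = 168.8 m

168.8 m


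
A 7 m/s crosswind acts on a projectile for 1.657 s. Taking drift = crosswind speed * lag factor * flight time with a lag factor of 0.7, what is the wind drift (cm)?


drift = v_wind * lag * t = 7 * 0.7 * 1.657 = 8.1193 m ≈ 811.9 cm

811.9 cm


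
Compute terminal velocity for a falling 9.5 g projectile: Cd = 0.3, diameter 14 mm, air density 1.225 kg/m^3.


A = pi*(d/2)^2 = pi*(14/2000)^2 = 1.53938e-04 m^2
vt = sqrt(2mg/(Cd*rho*A)) = sqrt(2*0.0095*9.81/(0.3 * 1.225 * 1.53938e-04)) = 57.4 m/s

57.4 m/s


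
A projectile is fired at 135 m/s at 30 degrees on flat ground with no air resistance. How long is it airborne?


T = 2*v0*sin(theta)/g = 2*135*sin(30°)/9.81 = 13.76 s

13.76 s


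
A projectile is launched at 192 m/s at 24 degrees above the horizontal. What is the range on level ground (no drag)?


R = v0^2 * sin(2*theta) / g = 192^2 * sin(2*24°) / 9.81 = 2793 m

2793 m


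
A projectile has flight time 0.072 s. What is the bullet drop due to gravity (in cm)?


drop = 0.5*g*t^2 = 0.5*9.81*0.072^2 = 0.0254275 m ≈ 2.543 cm

2.543 cm


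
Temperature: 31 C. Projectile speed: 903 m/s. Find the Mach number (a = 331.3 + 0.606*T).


a = 331.3 + 0.606*(31) = 350.086 m/s
M = v/a = 903/350.086 = 2.579

2.579


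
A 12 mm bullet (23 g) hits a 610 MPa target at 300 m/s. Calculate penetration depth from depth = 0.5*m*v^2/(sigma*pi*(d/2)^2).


A = pi*(d/2)^2 = pi*(12/2)^2 = 113.097 mm^2
E = 0.5*m*v^2 = 0.5*0.023*300^2 = 1035 J
depth = E/(sigma*A) = 1035 J / (610 MPa * 113.097 mm^2) = 1035/(610 * 113.097) m = 0.0150023 m ≈ 15 mm

15 mm


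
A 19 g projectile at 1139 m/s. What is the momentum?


p = m*v = 0.019*1139 = 21.64 kg·m/s

21.64 kg·m/s


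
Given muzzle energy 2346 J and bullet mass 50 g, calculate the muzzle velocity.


v = sqrt(2*E/m) = sqrt(2*2346/0.05) = 306.3 m/s

306.3 m/s


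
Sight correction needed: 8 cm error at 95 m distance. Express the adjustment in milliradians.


1 mrad subtends 1 cm per 10 m of range, so adj = error_cm / (dist_m / 10) = 8 / (95/10) = 0.8421 mrad

0.8421 mrad


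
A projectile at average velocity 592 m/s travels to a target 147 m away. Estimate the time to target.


t = d/v = 147/592 = 0.2483 s

0.2483 s


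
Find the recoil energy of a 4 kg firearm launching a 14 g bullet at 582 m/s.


v_r = m_p*v_p/m_gun = 0.014*582/4 = 2.037 m/s, E_r = 0.5*m_gun*v_r^2 = 0.5*4*2.037^2 = 8.299 J

8.299 J


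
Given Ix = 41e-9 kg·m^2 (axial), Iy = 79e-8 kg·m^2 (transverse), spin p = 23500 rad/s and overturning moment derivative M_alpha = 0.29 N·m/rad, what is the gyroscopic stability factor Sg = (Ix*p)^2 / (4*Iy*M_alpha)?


Sg = Ix^2 * p^2 / (4 * Iy * M_alpha) = (41e-9)^2 * 23500^2 / (4 * 79e-8 * 0.29) = 1.013

1.013


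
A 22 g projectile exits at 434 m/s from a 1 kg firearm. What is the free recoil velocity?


v_recoil = m_p * v_p / m_gun = 0.022 * 434 / 1 = 9.548 m/s

9.548 m/s


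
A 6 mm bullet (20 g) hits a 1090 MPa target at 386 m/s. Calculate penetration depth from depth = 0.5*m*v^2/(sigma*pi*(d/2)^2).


A = pi*(d/2)^2 = pi*(6/2)^2 = 28.2743 mm^2
E = 0.5*m*v^2 = 0.5*0.02*386^2 = 1489.96 J
depth = E/(sigma*A) = 1489.96 J / (1090 MPa * 28.2743 mm^2) = 1489.96/(1090 * 28.2743) m = 0.0483455 m ≈ 48.35 mm

48.35 mm


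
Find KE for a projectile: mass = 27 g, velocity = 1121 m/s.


E = 0.5*m*v^2 = 0.5*0.027*1121^2 = 16965 J

16965 J


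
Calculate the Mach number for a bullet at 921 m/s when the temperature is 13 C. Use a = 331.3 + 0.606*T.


a = 331.3 + 0.606*(13) = 339.178 m/s
M = v/a = 921/339.178 = 2.715

2.715


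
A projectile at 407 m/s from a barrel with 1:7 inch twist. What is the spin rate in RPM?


twist_m = 7*0.0254 = 0.1778 m
spin = v/twist = 407/0.1778 = 2289.089 rev/s
RPM = spin*60 = 2289.089*60 ≈ 137345 RPM

137345 RPM


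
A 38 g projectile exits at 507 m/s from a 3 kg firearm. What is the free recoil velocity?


v_recoil = m_p * v_p / m_gun = 0.038 * 507 / 3 = 6.422 m/s

6.422 m/s


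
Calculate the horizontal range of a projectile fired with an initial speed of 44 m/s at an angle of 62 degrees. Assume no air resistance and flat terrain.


R = v0^2 * sin(2*theta) / g = 44^2 * sin(2*62°) / 9.81 = 163.6 m

163.6 m


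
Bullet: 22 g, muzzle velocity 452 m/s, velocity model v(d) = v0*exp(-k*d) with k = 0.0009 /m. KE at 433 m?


v = v0*exp(-k*d) = 452*exp(-0.0009*433) = 306.122 m/s
E = 0.5*m*v^2 = 0.5*0.022*306.122^2 = 1031 J

1031 J


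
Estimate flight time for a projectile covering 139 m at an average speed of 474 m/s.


t = d/v = 139/474 = 0.2932 s

0.2932 s


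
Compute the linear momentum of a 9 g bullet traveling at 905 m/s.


p = m*v = 0.009*905 = 8.145 kg·m/s

8.145 kg·m/s


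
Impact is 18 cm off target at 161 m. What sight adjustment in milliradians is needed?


1 mrad subtends 1 cm per 10 m of range, so adj = error_cm / (dist_m / 10) = 18 / (161/10) = 1.118 mrad

1.118 mrad


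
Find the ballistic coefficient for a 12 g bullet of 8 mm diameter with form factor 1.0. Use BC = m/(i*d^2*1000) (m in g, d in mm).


BC = m/(i*d^2*1000) = 12/(1.0 * 8^2 * 1000) = 0.0001875

0.0001875


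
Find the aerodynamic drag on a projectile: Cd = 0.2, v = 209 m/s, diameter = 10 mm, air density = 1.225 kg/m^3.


A = pi*(d/2)^2 = pi*(10/2000)^2 = 7.85398e-05 m^2
Fd = 0.5*Cd*rho*A*v^2 = 0.5*0.2*1.225*7.85398e-05*209^2 = 0.4203 N

0.4203 N


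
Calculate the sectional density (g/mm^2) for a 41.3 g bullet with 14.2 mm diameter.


SD = m/d^2 = 41.3/14.2^2 = 0.2048 g/mm^2

0.2048 g/mm^2


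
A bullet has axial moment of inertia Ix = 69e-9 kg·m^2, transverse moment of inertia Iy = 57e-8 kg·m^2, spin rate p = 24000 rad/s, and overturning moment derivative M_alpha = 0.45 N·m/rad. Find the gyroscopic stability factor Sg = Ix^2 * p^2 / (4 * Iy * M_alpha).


Sg = Ix^2 * p^2 / (4 * Iy * M_alpha) = (69e-9)^2 * 24000^2 / (4 * 57e-8 * 0.45) = 2.673

2.673


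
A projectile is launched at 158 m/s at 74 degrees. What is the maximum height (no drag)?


H = (v0*sin(theta))^2 / (2g) = (158*sin(74°))^2 / (2*9.81) = 1176 m

1176 m


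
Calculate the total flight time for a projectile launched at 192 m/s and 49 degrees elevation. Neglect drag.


T = 2*v0*sin(theta)/g = 2*192*sin(49°)/9.81 = 29.54 s

29.54 s


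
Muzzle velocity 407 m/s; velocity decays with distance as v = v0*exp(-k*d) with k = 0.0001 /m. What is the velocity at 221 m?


v = v0*exp(-k*d) = 407*exp(-0.0001*221) = 398.1 m/s

398.1 m/s


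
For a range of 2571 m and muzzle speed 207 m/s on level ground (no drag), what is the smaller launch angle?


sin(2*theta) = R*g/v0^2 = 2571*9.81/207^2 = 0.588614, theta = arcsin(0.588614)/2 = 18.03°

18.03 degrees


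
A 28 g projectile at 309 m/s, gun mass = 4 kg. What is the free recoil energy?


v_r = m_p*v_p/m_gun = 0.028*309/4 = 2.163 m/s, E_r = 0.5*m_gun*v_r^2 = 0.5*4*2.163^2 = 9.357 J

9.357 J


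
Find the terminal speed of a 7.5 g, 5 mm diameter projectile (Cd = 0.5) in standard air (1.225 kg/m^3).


A = pi*(d/2)^2 = pi*(5/2000)^2 = 1.96350e-05 m^2
vt = sqrt(2mg/(Cd*rho*A)) = sqrt(2*0.0075*9.81/(0.5 * 1.225 * 1.96350e-05)) = 110.6 m/s

110.6 m/s


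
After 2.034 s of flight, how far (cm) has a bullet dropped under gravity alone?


drop = 0.5*g*t^2 = 0.5*9.81*2.034^2 = 20.2928 m ≈ 2029 cm

2029 cm


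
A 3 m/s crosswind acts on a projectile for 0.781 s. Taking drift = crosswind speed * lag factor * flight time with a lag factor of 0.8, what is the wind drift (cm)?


drift = v_wind * lag * t = 3 * 0.8 * 0.781 = 1.8744 m ≈ 187.4 cm

187.4 cm


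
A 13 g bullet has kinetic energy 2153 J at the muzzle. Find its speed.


v = sqrt(2*E/m) = sqrt(2*2153/0.013) = 575.5 m/s

575.5 m/s


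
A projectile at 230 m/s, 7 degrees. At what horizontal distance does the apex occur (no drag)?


R = v0^2*sin(2*theta)/g = 230^2*sin(2*7°)/9.81 = 1304.55 m
apex_dist = R/2 = 1304.55/2 = 652.3 m

652.3 m


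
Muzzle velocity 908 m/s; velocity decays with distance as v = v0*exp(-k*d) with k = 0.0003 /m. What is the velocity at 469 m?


v = v0*exp(-k*d) = 908*exp(-0.0003*469) = 788.8 m/s

788.8 m/s


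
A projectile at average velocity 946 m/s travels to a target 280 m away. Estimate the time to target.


t = d/v = 280/946 = 0.296 s

0.296 s


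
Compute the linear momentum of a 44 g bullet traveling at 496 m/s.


p = m*v = 0.044*496 = 21.82 kg·m/s

21.82 kg·m/s


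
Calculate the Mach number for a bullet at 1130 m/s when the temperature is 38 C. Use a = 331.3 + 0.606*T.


a = 331.3 + 0.606*(38) = 354.328 m/s
M = v/a = 1130/354.328 = 3.189

3.189


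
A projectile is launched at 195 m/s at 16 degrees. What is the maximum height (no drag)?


H = (v0*sin(theta))^2 / (2g) = (195*sin(16°))^2 / (2*9.81) = 147.2 m

147.2 m


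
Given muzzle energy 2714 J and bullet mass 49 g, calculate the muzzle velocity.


v = sqrt(2*E/m) = sqrt(2*2714/0.049) = 332.8 m/s

332.8 m/s


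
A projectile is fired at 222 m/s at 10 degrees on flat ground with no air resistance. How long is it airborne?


T = 2*v0*sin(theta)/g = 2*222*sin(10°)/9.81 = 7.859 s

7.859 s


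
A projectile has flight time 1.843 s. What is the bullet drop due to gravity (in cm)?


drop = 0.5*g*t^2 = 0.5*9.81*1.843^2 = 16.6606 m ≈ 1666 cm

1666 cm


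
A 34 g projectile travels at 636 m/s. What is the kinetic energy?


E = 0.5*m*v^2 = 0.5*0.034*636^2 = 6876 J

6876 J


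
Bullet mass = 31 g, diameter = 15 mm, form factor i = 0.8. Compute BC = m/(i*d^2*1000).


BC = m/(i*d^2*1000) = 31/(0.8 * 15^2 * 1000) = 0.0001722

0.0001722


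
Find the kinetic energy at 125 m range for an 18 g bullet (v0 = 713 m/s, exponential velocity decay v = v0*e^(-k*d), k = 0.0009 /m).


v = v0*exp(-k*d) = 713*exp(-0.0009*125) = 637.135 m/s
E = 0.5*m*v^2 = 0.5*0.018*637.135^2 = 3653 J

3653 J


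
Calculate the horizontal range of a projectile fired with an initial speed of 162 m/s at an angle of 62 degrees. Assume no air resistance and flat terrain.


R = v0^2 * sin(2*theta) / g = 162^2 * sin(2*62°) / 9.81 = 2218 m

2218 m


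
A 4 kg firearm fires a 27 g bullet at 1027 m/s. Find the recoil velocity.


v_recoil = m_p * v_p / m_gun = 0.027 * 1027 / 4 = 6.932 m/s

6.932 m/s


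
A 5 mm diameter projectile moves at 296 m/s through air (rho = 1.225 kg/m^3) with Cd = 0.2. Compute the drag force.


A = pi*(d/2)^2 = pi*(5/2000)^2 = 1.96350e-05 m^2
Fd = 0.5*Cd*rho*A*v^2 = 0.5*0.2*1.225*1.96350e-05*296^2 = 0.2107 N

0.2107 N


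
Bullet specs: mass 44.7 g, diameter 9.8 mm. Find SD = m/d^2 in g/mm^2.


SD = m/d^2 = 44.7/9.8^2 = 0.4654 g/mm^2

0.4654 g/mm^2


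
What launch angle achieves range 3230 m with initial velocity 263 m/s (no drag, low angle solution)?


sin(2*theta) = R*g/v0^2 = 3230*9.81/263^2 = 0.4581, theta = arcsin(0.4581)/2 = 13.63°

13.63 degrees


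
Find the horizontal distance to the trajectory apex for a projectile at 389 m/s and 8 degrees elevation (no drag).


R = v0^2*sin(2*theta)/g = 389^2*sin(2*8°)/9.81 = 4251.76 m
apex_dist = R/2 = 4251.76/2 = 2126 m

2126 m


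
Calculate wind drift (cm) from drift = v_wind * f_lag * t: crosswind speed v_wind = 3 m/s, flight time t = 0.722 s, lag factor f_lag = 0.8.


drift = v_wind * lag * t = 3 * 0.8 * 0.722 = 1.7328 m ≈ 173.3 cm

173.3 cm


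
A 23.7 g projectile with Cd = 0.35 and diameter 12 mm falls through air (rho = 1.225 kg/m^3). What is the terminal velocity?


A = pi*(d/2)^2 = pi*(12/2000)^2 = 1.13097e-04 m^2
vt = sqrt(2mg/(Cd*rho*A)) = sqrt(2*0.0237*9.81/(0.35 * 1.225 * 1.13097e-04)) = 97.93 m/s

97.93 m/s


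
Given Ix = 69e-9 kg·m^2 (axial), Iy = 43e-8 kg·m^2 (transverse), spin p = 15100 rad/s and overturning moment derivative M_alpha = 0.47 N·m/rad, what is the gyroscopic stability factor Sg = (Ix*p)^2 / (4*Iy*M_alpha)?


Sg = Ix^2 * p^2 / (4 * Iy * M_alpha) = (69e-9)^2 * 15100^2 / (4 * 43e-8 * 0.47) = 1.343

1.343


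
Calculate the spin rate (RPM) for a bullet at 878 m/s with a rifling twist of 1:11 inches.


twist_m = 11*0.0254 = 0.2794 m
spin = v/twist = 878/0.2794 = 3142.448 rev/s
RPM = spin*60 = 3142.448*60 ≈ 188547 RPM

188547 RPM


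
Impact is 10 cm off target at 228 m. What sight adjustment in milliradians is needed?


1 mrad subtends 1 cm per 10 m of range, so adj = error_cm / (dist_m / 10) = 10 / (228/10) = 0.4386 mrad

0.4386 mrad


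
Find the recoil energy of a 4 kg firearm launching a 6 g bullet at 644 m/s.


v_r = m_p*v_p/m_gun = 0.006*644/4 = 0.966 m/s, E_r = 0.5*m_gun*v_r^2 = 0.5*4*0.966^2 = 1.866 J

1.866 J


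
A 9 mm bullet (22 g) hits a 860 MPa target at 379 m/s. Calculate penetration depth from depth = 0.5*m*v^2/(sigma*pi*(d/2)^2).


A = pi*(d/2)^2 = pi*(9/2)^2 = 63.6173 mm^2
E = 0.5*m*v^2 = 0.5*0.022*379^2 = 1580.05 J
depth = E/(sigma*A) = 1580.05 J / (860 MPa * 63.6173 mm^2) = 1580.05/(860 * 63.6173) m = 0.02888 m ≈ 28.88 mm

28.88 mm


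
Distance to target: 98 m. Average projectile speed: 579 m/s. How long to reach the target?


t = d/v = 98/579 = 0.1693 s

0.1693 s


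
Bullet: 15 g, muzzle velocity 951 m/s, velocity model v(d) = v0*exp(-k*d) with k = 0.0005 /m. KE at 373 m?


v = v0*exp(-k*d) = 951*exp(-0.0005*373) = 789.195 m/s
E = 0.5*m*v^2 = 0.5*0.015*789.195^2 = 4671 J

4671 J


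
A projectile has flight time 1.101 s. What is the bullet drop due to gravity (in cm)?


drop = 0.5*g*t^2 = 0.5*9.81*1.101^2 = 5.94585 m ≈ 594.6 cm

594.6 cm


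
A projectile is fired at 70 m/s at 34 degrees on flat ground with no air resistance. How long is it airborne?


T = 2*v0*sin(theta)/g = 2*70*sin(34°)/9.81 = 7.98 s

7.98 s


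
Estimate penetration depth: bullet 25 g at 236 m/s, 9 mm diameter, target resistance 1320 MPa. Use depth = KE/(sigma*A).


A = pi*(d/2)^2 = pi*(9/2)^2 = 63.6173 mm^2
E = 0.5*m*v^2 = 0.5*0.025*236^2 = 696.2 J
depth = E/(sigma*A) = 696.2 J / (1320 MPa * 63.6173 mm^2) = 696.2/(1320 * 63.6173) m = 0.00829059 m ≈ 8.291 mm

8.291 mm


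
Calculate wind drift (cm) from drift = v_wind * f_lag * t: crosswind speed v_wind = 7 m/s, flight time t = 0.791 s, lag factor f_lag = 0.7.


drift = v_wind * lag * t = 7 * 0.7 * 0.791 = 3.8759 m ≈ 387.6 cm

387.6 cm


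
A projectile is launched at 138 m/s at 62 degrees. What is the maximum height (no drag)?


H = (v0*sin(theta))^2 / (2g) = (138*sin(62°))^2 / (2*9.81) = 756.7 m

756.7 m


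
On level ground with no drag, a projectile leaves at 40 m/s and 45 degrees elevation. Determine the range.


R = v0^2 * sin(2*theta) / g = 40^2 * sin(2*45°) / 9.81 = 163.1 m

163.1 m


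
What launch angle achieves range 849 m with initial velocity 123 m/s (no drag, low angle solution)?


sin(2*theta) = R*g/v0^2 = 849*9.81/123^2 = 0.550512, theta = arcsin(0.550512)/2 = 16.7°

16.7 degrees


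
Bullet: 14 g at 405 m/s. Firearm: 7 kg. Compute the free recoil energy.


v_r = m_p*v_p/m_gun = 0.014*405/7 = 0.81 m/s, E_r = 0.5*m_gun*v_r^2 = 0.5*7*0.81^2 = 2.296 J

2.296 J


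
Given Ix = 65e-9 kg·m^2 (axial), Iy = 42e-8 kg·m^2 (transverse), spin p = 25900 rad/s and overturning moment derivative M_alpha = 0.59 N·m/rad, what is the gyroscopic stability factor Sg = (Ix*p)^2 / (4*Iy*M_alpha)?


Sg = Ix^2 * p^2 / (4 * Iy * M_alpha) = (65e-9)^2 * 25900^2 / (4 * 42e-8 * 0.59) = 2.859

2.859


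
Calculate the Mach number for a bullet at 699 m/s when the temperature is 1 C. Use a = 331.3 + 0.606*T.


a = 331.3 + 0.606*(1) = 331.906 m/s
M = v/a = 699/331.906 = 2.106

2.106


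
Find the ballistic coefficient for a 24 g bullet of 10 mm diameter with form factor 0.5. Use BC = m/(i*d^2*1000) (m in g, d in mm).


BC = m/(i*d^2*1000) = 24/(0.5 * 10^2 * 1000) = 0.00048

0.00048


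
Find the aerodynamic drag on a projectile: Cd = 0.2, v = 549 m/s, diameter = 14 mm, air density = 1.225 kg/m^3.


A = pi*(d/2)^2 = pi*(14/2000)^2 = 1.53938e-04 m^2
Fd = 0.5*Cd*rho*A*v^2 = 0.5*0.2*1.225*1.53938e-04*549^2 = 5.684 N

5.684 N


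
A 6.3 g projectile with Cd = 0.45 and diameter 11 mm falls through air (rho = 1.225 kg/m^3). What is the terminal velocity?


A = pi*(d/2)^2 = pi*(11/2000)^2 = 9.50332e-05 m^2
vt = sqrt(2mg/(Cd*rho*A)) = sqrt(2*0.0063*9.81/(0.45 * 1.225 * 9.50332e-05)) = 48.57 m/s

48.57 m/s


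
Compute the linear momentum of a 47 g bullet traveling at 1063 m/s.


p = m*v = 0.047*1063 = 49.96 kg·m/s

49.96 kg·m/s


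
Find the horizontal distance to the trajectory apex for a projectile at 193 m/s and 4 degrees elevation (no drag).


R = v0^2*sin(2*theta)/g = 193^2*sin(2*4°)/9.81 = 528.446 m
apex_dist = R/2 = 528.446/2 = 264.2 m

264.2 m


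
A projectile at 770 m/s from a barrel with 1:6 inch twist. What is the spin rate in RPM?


twist_m = 6*0.0254 = 0.1524 m
spin = v/twist = 770/0.1524 = 5052.493 rev/s
RPM = spin*60 = 5052.493*60 ≈ 303150 RPM

303150 RPM


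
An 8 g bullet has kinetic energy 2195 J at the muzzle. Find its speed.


v = sqrt(2*E/m) = sqrt(2*2195/0.008) = 740.8 m/s

740.8 m/s


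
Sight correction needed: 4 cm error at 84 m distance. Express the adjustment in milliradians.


1 mrad subtends 1 cm per 10 m of range, so adj = error_cm / (dist_m / 10) = 4 / (84/10) = 0.4762 mrad

0.4762 mrad


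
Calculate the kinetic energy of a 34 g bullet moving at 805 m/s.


E = 0.5*m*v^2 = 0.5*0.034*805^2 = 11016 J

11016 J


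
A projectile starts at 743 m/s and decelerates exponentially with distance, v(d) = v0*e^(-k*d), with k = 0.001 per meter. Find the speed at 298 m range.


v = v0*exp(-k*d) = 743*exp(-0.001*298) = 551.5 m/s

551.5 m/s


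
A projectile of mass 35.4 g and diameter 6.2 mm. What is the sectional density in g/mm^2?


SD = m/d^2 = 35.4/6.2^2 = 0.9209 g/mm^2

0.9209 g/mm^2


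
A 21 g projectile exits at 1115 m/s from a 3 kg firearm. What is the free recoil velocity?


v_recoil = m_p * v_p / m_gun = 0.021 * 1115 / 3 = 7.805 m/s

7.805 m/s


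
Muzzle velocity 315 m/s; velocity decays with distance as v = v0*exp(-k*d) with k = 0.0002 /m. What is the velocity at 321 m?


v = v0*exp(-k*d) = 315*exp(-0.0002*321) = 295.4 m/s

295.4 m/s


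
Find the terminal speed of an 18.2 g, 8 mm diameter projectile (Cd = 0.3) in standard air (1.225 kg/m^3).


A = pi*(d/2)^2 = pi*(8/2000)^2 = 5.02655e-05 m^2
vt = sqrt(2mg/(Cd*rho*A)) = sqrt(2*0.0182*9.81/(0.3 * 1.225 * 5.02655e-05)) = 139 m/s

139 m/s


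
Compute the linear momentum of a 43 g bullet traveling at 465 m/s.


p = m*v = 0.043*465 = 19.99 kg·m/s

19.99 kg·m/s


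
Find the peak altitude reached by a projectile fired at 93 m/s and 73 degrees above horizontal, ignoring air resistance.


H = (v0*sin(theta))^2 / (2g) = (93*sin(73°))^2 / (2*9.81) = 403.1 m

403.1 m


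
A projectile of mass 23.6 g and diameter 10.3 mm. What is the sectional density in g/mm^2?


SD = m/d^2 = 23.6/10.3^2 = 0.2225 g/mm^2

0.2225 g/mm^2


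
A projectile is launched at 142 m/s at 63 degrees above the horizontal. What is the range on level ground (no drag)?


R = v0^2 * sin(2*theta) / g = 142^2 * sin(2*63°) / 9.81 = 1663 m

1663 m


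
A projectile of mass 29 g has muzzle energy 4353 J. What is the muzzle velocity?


v = sqrt(2*E/m) = sqrt(2*4353/0.029) = 547.9 m/s

547.9 m/s


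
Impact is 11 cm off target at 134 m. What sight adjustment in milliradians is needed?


1 mrad subtends 1 cm per 10 m of range, so adj = error_cm / (dist_m / 10) = 11 / (134/10) = 0.8209 mrad

0.8209 mrad


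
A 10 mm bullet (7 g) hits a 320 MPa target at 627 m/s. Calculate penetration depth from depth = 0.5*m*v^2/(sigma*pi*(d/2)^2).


A = pi*(d/2)^2 = pi*(10/2)^2 = 78.5398 mm^2
E = 0.5*m*v^2 = 0.5*0.007*627^2 = 1375.95 J
depth = E/(sigma*A) = 1375.95 J / (320 MPa * 78.5398 mm^2) = 1375.95/(320 * 78.5398) m = 0.0547474 m ≈ 54.75 mm

54.75 mm


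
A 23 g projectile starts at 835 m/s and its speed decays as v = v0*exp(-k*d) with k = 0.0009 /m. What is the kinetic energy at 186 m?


v = v0*exp(-k*d) = 835*exp(-0.0009*186) = 706.294 m/s
E = 0.5*m*v^2 = 0.5*0.023*706.294^2 = 5737 J

5737 J


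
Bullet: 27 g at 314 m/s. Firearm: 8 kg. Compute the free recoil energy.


v_r = m_p*v_p/m_gun = 0.027*314/8 = 1.05975 m/s, E_r = 0.5*m_gun*v_r^2 = 0.5*8*1.05975^2 = 4.492 J

4.492 J


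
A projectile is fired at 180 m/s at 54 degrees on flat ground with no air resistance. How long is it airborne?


T = 2*v0*sin(theta)/g = 2*180*sin(54°)/9.81 = 29.69 s

29.69 s


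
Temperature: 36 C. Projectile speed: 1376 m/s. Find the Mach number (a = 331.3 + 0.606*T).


a = 331.3 + 0.606*(36) = 353.116 m/s
M = v/a = 1376/353.116 = 3.897

3.897


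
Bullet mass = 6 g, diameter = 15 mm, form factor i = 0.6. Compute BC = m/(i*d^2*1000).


BC = m/(i*d^2*1000) = 6/(0.6 * 15^2 * 1000) = 4.444e-05

4.444e-05


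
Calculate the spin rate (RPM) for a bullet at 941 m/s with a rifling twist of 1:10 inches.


twist_m = 10*0.0254 = 0.254 m
spin = v/twist = 941/0.254 = 3704.724 rev/s
RPM = spin*60 = 3704.724*60 ≈ 222283 RPM

222283 RPM


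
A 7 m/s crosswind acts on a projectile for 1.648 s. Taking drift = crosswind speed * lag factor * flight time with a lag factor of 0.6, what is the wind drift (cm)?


drift = v_wind * lag * t = 7 * 0.6 * 1.648 = 6.9216 m ≈ 692.2 cm

692.2 cm


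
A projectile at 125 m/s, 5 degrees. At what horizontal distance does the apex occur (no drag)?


R = v0^2*sin(2*theta)/g = 125^2*sin(2*5°)/9.81 = 276.58 m
apex_dist = R/2 = 276.58/2 = 138.3 m

138.3 m


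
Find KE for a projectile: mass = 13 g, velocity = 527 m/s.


E = 0.5*m*v^2 = 0.5*0.013*527^2 = 1805 J

1805 J


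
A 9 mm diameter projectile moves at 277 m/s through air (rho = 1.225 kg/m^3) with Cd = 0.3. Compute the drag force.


A = pi*(d/2)^2 = pi*(9/2000)^2 = 6.36173e-05 m^2
Fd = 0.5*Cd*rho*A*v^2 = 0.5*0.3*1.225*6.36173e-05*277^2 = 0.8969 N

0.8969 N


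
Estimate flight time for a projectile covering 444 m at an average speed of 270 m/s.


t = d/v = 444/270 = 1.644 s

1.644 s


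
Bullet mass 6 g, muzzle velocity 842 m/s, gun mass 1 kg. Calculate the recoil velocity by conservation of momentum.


v_recoil = m_p * v_p / m_gun = 0.006 * 842 / 1 = 5.052 m/s

5.052 m/s


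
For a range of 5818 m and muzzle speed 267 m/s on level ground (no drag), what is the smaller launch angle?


sin(2*theta) = R*g/v0^2 = 5818*9.81/267^2 = 0.800609, theta = arcsin(0.800609)/2 = 26.59°

26.59 degrees


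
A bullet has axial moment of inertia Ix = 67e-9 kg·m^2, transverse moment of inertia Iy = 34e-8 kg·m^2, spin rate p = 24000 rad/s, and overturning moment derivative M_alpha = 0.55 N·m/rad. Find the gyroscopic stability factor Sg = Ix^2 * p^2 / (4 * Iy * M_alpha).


Sg = Ix^2 * p^2 / (4 * Iy * M_alpha) = (67e-9)^2 * 24000^2 / (4 * 34e-8 * 0.55) = 3.457

3.457
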